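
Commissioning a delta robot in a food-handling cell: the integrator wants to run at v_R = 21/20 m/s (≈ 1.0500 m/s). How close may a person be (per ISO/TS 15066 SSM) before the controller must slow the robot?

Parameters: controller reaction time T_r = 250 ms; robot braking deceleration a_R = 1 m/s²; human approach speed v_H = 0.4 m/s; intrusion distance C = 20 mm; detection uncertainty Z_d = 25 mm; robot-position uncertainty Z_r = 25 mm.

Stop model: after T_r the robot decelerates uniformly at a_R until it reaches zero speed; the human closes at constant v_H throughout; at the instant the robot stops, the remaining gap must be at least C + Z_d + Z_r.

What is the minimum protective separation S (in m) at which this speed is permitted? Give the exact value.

S_min = 1123/800 m = 1.4038 m

braking lasts T_s = (21/20)/1 = 1.0500 s
robot in T_r: 1.0500·0.2500 = 0.2625 m
robot under decel: 1.0500²/(2·1.0000) = 0.5513 m
human over T_r+T_s: 0.4000·(0.2500+1.0500) = 0.5200 m
residual clearance needed = 0.0200+0.0250+0.0250 = 0.0700 m
S_min ≈ 0.2625+0.5513+0.5200+0.0700  ⇒  S_min = 1123/800 m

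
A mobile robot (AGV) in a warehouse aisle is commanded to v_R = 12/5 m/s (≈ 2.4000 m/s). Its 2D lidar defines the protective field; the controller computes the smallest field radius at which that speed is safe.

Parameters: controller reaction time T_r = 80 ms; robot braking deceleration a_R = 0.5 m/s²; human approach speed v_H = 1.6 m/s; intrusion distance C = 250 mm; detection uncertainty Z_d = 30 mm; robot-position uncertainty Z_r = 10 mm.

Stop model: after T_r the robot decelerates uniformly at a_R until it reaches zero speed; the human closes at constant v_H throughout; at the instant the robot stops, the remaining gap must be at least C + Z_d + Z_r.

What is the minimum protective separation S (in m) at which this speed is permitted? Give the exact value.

S_min = 281/20 m = 14.0500 m

stop time T_s = (12/5)/(1/2) = 4.8000 s
reaction-phase robot travel = 2.4000·0.0800 = 0.1920 m
robot under decel: 2.4000²/(2·0.5000) = 5.7600 m
person approaches 1.6000·(0.0800+4.8000) = 7.8080 m
margins: 0.2500+0.0300+0.0100 = 0.2900 m
S_min ≈ 0.1920+5.7600+7.8080+0.2900  ⇒  S_min = 281/20 m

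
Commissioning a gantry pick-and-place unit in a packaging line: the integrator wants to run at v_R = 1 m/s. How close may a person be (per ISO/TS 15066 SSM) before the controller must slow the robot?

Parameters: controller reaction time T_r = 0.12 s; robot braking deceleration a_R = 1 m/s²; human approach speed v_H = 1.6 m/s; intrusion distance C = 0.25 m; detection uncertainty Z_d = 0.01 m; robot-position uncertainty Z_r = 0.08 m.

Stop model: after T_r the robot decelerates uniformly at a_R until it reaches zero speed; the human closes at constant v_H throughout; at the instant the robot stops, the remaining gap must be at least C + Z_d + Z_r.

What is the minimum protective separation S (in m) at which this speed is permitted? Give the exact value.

stop time T_s = 1/1 = 1.0000 s
robot covers v_R·T_r = 1.0000·0.1200 = 0.1200 m before braking
robot under decel: 1.0000²/(2·1.0000) = 0.5000 m
person approaches 1.6000·(0.1200+1.0000) = 1.7920 m
margins: 0.2500+0.0100+0.0800 = 0.3400 m
S_min ≈ 0.1200+0.5000+1.7920+0.3400  ⇒  S_min = 344/125 m

S_min = 344/125 m = 2.7520 m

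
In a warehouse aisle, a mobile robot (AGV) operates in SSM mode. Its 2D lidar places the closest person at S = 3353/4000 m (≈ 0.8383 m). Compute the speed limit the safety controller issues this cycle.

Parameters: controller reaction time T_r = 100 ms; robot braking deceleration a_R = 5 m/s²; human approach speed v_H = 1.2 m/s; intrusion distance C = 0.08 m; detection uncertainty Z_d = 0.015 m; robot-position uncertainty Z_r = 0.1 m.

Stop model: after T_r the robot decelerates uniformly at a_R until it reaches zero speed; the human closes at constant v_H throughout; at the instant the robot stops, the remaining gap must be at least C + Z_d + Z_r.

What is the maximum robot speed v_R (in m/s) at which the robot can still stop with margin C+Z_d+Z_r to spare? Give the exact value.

at the boundary: (1/10)·v² + (17/50)·v + (-2093/4000) = 0
  disc = (17/50)² − 4·(1/10)·(-2093/4000) = 3249/10000 ; √disc = 57/100
  v_R = (−(17/50) + 57/100) / (2·(1/10)) = 23/20 m/s
check:
stop time T_s = (23/20)/5 = 0.2300 s
reaction-phase robot travel = 1.1500·0.1000 = 0.1150 m
robot covers 1.1500·0.2300 − ½·5.0000·0.2300² = 0.1323 m while stopping
person approaches 1.2000·(0.1000+0.2300) = 0.3960 m
residual clearance needed = 0.0800+0.0150+0.1000 = 0.1950 m
sum ≈ 0.1150+0.1323+0.3960+0.1950 ≈ 0.8383 m = S ✓

v_R_max = 23/20 m/s = 1.1500 m/s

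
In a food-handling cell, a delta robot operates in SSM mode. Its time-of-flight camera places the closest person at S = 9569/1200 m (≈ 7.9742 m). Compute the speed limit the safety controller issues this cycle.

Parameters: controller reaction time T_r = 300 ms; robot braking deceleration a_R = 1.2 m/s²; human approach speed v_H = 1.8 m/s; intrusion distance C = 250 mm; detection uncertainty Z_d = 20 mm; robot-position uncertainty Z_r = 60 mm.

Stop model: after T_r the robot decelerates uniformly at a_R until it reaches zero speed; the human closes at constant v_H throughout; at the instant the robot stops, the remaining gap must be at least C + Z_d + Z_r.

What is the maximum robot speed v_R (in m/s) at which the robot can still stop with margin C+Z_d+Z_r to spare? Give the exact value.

at the boundary: (5/12)·v² + (9/5)·v + (-341/48) = 0
  disc = (9/5)² − 4·(5/12)·(-341/48) = 54289/3600 ; √disc = 233/60
  v_R = (−(9/5) + 233/60) / (2·(5/12)) = 5/2 m/s
check:
braking lasts T_s = (5/2)/(6/5) = 2.0833 s
robot in T_r: 2.5000·0.3000 = 0.7500 m
robot under decel: 2.5000²/(2·1.2000) = 2.6042 m
person approaches 1.8000·(0.3000+2.0833) = 4.2900 m
C+Z_d+Z_r = 0.2500+0.0200+0.0600 = 0.3300 m
sum ≈ 0.7500+2.6042+4.2900+0.3300 ≈ 7.9742 m = S ✓

v_R_max = 5/2 m/s = 2.5000 m/s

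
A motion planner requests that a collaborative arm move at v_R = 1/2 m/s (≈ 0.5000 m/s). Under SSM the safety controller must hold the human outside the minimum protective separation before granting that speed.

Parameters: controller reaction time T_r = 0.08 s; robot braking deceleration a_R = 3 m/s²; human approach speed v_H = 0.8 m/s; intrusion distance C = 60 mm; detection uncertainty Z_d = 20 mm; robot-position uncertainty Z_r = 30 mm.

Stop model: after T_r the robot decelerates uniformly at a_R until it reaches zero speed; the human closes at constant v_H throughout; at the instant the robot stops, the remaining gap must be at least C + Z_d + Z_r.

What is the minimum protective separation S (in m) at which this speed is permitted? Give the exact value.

S_min = 389/1000 m = 0.3890 m

stop time T_s = (1/2)/3 = 0.1667 s
reaction-phase robot travel = 0.5000·0.0800 = 0.0400 m
robot covers 0.5000·0.1667 − ½·3.0000·0.1667² = 0.0417 m while stopping
person approaches 0.8000·(0.0800+0.1667) = 0.1973 m
margins: 0.0600+0.0200+0.0300 = 0.1100 m
S_min ≈ 0.0400+0.0417+0.1973+0.1100  ⇒  S_min = 389/1000 m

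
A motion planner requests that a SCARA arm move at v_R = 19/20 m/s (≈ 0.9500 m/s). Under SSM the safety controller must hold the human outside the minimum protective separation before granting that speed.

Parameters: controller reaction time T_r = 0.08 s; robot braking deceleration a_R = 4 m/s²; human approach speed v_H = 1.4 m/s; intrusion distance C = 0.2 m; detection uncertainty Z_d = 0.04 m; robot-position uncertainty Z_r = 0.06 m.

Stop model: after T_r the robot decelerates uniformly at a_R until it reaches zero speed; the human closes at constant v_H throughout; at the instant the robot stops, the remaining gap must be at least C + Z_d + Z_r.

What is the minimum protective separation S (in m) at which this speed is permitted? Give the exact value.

stop time T_s = (19/20)/4 = 0.2375 s
robot covers v_R·T_r = 0.9500·0.0800 = 0.0760 m before braking
robot covers 0.9500·0.2375 − ½·4.0000·0.2375² = 0.1128 m while stopping
human closes 1.4000·0.3175 = 0.4445 m
residual clearance needed = 0.2000+0.0400+0.0600 = 0.3000 m
S_min ≈ 0.0760+0.1128+0.4445+0.3000  ⇒  S_min = 14933/16000 m

S_min = 14933/16000 m = 0.9333 m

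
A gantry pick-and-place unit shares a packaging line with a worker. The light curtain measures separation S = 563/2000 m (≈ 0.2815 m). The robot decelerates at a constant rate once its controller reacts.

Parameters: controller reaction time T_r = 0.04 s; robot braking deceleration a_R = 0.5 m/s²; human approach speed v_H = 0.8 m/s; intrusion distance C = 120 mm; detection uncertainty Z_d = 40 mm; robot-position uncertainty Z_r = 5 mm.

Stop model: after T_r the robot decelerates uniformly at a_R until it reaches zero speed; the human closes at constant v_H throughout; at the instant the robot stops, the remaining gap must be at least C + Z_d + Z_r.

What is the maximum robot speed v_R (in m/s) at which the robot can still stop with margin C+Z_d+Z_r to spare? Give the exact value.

quadratic (1)·v² + (41/25)·v + (-169/2000) = 0
  disc = (41/25)² − 4·(1)·(-169/2000) = 7569/2500 ; √disc = 87/50
  v_R = (−(41/25) + 87/50) / (2·(1)) = 1/20 m/s
check:
braking lasts T_s = (1/20)/(1/2) = 0.1000 s
robot covers v_R·T_r = 0.0500·0.0400 = 0.0020 m before braking
braking distance = 0.0500²/(2·0.5000) = 0.0025 m
human over T_r+T_s: 0.8000·(0.0400+0.1000) = 0.1120 m
residual clearance needed = 0.1200+0.0400+0.0050 = 0.1650 m
sum ≈ 0.0020+0.0025+0.1120+0.1650 ≈ 0.2815 m = S ✓

v_R_max = 1/20 m/s = 0.0500 m/s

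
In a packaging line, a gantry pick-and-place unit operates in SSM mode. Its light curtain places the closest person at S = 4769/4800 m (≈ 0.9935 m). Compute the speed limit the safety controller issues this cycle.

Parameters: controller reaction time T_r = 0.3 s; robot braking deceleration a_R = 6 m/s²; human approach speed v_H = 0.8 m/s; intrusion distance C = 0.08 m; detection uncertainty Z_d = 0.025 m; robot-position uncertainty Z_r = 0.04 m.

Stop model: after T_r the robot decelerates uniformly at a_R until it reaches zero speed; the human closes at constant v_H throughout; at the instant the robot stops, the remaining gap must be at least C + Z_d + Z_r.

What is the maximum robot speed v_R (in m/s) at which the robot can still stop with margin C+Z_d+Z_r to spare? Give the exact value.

at the boundary: (1/12)·v² + (13/30)·v + (-2921/4800) = 0
  disc = (13/30)² − 4·(1/12)·(-2921/4800) = 25/64 ; √disc = 5/8
  v_R = (−(13/30) + 5/8) / (2·(1/12)) = 23/20 m/s
check:
braking lasts T_s = (23/20)/6 = 0.1917 s
reaction-phase robot travel = 1.1500·0.3000 = 0.3450 m
robot under decel: 1.1500²/(2·6.0000) = 0.1102 m
human over T_r+T_s: 0.8000·(0.3000+0.1917) = 0.3933 m
residual clearance needed = 0.0800+0.0250+0.0400 = 0.1450 m
sum ≈ 0.3450+0.1102+0.3933+0.1450 ≈ 0.9935 m = S ✓

v_R_max = 23/20 m/s = 1.1500 m/s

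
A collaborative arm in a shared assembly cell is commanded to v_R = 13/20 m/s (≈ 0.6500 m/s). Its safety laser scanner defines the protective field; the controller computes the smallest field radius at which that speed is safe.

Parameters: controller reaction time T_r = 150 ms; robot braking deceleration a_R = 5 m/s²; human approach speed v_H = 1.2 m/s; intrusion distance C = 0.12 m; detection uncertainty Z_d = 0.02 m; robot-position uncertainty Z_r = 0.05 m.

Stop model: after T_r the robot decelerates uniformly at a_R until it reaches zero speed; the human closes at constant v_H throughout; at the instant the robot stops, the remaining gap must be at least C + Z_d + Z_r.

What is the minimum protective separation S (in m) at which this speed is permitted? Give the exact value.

braking lasts T_s = (13/20)/5 = 0.1300 s
robot covers v_R·T_r = 0.6500·0.1500 = 0.0975 m before braking
robot covers 0.6500·0.1300 − ½·5.0000·0.1300² = 0.0423 m while stopping
person approaches 1.2000·(0.1500+0.1300) = 0.3360 m
margins: 0.1200+0.0200+0.0500 = 0.1900 m
S_min ≈ 0.0975+0.0423+0.3360+0.1900  ⇒  S_min = 2663/4000 m

S_min = 2663/4000 m = 0.6657 m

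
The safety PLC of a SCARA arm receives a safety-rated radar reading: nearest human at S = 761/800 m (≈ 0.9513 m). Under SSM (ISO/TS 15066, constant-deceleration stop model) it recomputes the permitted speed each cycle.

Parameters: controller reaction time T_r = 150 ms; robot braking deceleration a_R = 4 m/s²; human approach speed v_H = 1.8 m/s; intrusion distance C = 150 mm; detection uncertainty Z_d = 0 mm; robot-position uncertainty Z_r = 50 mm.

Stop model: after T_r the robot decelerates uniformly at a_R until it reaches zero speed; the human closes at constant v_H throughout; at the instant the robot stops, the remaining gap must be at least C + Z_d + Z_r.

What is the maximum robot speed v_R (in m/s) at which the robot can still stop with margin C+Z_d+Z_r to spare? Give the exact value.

at the boundary: (1/8)·v² + (3/5)·v + (-77/160) = 0
  disc = (3/5)² − 4·(1/8)·(-77/160) = 961/1600 ; √disc = 31/40
  v_R = (−(3/5) + 31/40) / (2·(1/8)) = 7/10 m/s
check:
stop time T_s = (7/10)/4 = 0.1750 s
reaction-phase robot travel = 0.7000·0.1500 = 0.1050 m
robot under decel: 0.7000²/(2·4.0000) = 0.0612 m
human over T_r+T_s: 1.8000·(0.1500+0.1750) = 0.5850 m
C+Z_d+Z_r = 0.1500+0.0000+0.0500 = 0.2000 m
sum ≈ 0.1050+0.0612+0.5850+0.2000 ≈ 0.9513 m = S ✓

v_R_max = 7/10 m/s = 0.7000 m/s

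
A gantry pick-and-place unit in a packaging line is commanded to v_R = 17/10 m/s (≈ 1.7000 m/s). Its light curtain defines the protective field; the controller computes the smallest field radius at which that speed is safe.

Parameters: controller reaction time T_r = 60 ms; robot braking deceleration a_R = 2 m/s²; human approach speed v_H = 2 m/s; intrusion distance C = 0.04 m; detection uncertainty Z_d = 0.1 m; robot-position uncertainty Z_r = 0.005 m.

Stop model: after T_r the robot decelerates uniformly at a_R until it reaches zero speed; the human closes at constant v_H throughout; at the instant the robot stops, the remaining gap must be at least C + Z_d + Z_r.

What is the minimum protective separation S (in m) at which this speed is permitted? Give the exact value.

S_min = 5579/2000 m = 2.7895 m

braking lasts T_s = (17/10)/2 = 0.8500 s
robot covers v_R·T_r = 1.7000·0.0600 = 0.1020 m before braking
braking distance = 1.7000²/(2·2.0000) = 0.7225 m
person approaches 2.0000·(0.0600+0.8500) = 1.8200 m
residual clearance needed = 0.0400+0.1000+0.0050 = 0.1450 m
S_min ≈ 0.1020+0.7225+1.8200+0.1450  ⇒  S_min = 5579/2000 m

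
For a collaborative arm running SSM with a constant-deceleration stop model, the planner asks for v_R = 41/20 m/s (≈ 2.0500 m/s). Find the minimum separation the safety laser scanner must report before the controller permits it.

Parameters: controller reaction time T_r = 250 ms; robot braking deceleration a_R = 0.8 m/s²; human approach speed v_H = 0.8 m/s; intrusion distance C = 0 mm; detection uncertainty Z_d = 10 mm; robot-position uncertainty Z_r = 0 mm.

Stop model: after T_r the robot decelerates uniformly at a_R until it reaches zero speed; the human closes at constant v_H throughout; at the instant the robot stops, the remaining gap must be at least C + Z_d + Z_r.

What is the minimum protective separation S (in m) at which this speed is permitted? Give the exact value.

S_min = 17277/3200 m = 5.3991 m

stop time T_s = (41/20)/(4/5) = 2.5625 s
reaction-phase robot travel = 2.0500·0.2500 = 0.5125 m
braking distance = 2.0500²/(2·0.8000) = 2.6266 m
human closes 0.8000·2.8125 = 2.2500 m
margins: 0.0000+0.0100+0.0000 = 0.0100 m
S_min ≈ 0.5125+2.6266+2.2500+0.0100  ⇒  S_min = 17277/3200 m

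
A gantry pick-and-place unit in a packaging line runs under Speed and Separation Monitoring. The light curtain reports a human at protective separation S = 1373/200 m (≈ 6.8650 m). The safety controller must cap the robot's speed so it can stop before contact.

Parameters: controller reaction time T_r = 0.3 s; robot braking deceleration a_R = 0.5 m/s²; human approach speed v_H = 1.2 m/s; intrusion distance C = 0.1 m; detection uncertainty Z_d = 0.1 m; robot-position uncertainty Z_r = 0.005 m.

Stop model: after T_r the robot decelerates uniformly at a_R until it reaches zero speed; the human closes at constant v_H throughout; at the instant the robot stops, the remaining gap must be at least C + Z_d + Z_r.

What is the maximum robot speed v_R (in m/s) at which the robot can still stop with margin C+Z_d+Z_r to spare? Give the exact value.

collect terms ⇒ (1)·v_R² + (27/10)·v_R + (-63/10) = 0
  disc = (27/10)² − 4·(1)·(-63/10) = 3249/100 ; √disc = 57/10
  v_R = (−(27/10) + 57/10) / (2·(1)) = 3/2 m/s
check:
stop time T_s = (3/2)/(1/2) = 3.0000 s
robot in T_r: 1.5000·0.3000 = 0.4500 m
robot covers 1.5000·3.0000 − ½·0.5000·3.0000² = 2.2500 m while stopping
person approaches 1.2000·(0.3000+3.0000) = 3.9600 m
C+Z_d+Z_r = 0.1000+0.1000+0.0050 = 0.2050 m
sum ≈ 0.4500+2.2500+3.9600+0.2050 ≈ 6.8650 m = S ✓

v_R_max = 3/2 m/s = 1.5000 m/s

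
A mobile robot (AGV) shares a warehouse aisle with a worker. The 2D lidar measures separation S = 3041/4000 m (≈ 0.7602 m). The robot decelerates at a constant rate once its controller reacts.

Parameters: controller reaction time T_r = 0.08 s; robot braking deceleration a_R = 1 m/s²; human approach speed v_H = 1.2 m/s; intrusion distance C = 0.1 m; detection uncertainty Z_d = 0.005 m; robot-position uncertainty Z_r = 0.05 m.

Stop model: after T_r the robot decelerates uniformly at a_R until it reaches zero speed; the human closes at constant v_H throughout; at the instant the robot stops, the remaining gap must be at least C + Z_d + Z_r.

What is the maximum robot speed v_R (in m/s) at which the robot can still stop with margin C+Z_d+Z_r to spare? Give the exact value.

quadratic (1/2)·v² + (32/25)·v + (-2037/4000) = 0
  disc = (32/25)² − 4·(1/2)·(-2037/4000) = 26569/10000 ; √disc = 163/100
  v_R = (−(32/25) + 163/100) / (2·(1/2)) = 7/20 m/s
check:
braking lasts T_s = (7/20)/1 = 0.3500 s
robot in T_r: 0.3500·0.0800 = 0.0280 m
robot covers 0.3500·0.3500 − ½·1.0000·0.3500² = 0.0612 m while stopping
human over T_r+T_s: 1.2000·(0.0800+0.3500) = 0.5160 m
residual clearance needed = 0.1000+0.0050+0.0500 = 0.1550 m
sum ≈ 0.0280+0.0612+0.5160+0.1550 ≈ 0.7602 m = S ✓

v_R_max = 7/20 m/s = 0.3500 m/s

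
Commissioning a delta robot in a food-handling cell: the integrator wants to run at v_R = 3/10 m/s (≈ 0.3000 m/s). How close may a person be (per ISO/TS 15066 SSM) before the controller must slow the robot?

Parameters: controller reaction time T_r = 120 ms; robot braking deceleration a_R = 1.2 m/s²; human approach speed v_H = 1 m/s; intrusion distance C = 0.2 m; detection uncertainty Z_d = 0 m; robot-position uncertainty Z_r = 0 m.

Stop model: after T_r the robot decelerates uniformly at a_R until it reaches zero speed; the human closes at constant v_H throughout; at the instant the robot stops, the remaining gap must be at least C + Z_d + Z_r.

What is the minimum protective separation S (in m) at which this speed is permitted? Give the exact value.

S_min = 1287/2000 m = 0.6435 m

braking lasts T_s = (3/10)/(6/5) = 0.2500 s
robot in T_r: 0.3000·0.1200 = 0.0360 m
robot covers 0.3000·0.2500 − ½·1.2000·0.2500² = 0.0375 m while stopping
human over T_r+T_s: 1.0000·(0.1200+0.2500) = 0.3700 m
margins: 0.2000+0.0000+0.0000 = 0.2000 m
S_min ≈ 0.0360+0.0375+0.3700+0.2000  ⇒  S_min = 1287/2000 m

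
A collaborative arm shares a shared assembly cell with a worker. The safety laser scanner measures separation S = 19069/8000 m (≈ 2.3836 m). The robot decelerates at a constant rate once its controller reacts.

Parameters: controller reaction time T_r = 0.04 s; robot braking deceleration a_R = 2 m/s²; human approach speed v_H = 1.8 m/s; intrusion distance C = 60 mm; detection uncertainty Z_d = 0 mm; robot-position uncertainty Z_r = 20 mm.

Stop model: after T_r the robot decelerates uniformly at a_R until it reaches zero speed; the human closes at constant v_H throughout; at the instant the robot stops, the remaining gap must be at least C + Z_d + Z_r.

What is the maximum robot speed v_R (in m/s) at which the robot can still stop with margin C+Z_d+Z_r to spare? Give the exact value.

v_R_max = 33/20 m/s = 1.6500 m/s

collect terms ⇒ (1/4)·v_R² + (47/50)·v_R + (-17853/8000) = 0
  disc = (47/50)² − 4·(1/4)·(-17853/8000) = 124609/40000 ; √disc = 353/200
  v_R = (−(47/50) + 353/200) / (2·(1/4)) = 33/20 m/s
check:
T_s = v_R/a_R = (33/20)/2 = 0.8250 s
robot in T_r: 1.6500·0.0400 = 0.0660 m
robot under decel: 1.6500²/(2·2.0000) = 0.6806 m
human over T_r+T_s: 1.8000·(0.0400+0.8250) = 1.5570 m
C+Z_d+Z_r = 0.0600+0.0000+0.0200 = 0.0800 m
sum ≈ 0.0660+0.6806+1.5570+0.0800 ≈ 2.3836 m = S ✓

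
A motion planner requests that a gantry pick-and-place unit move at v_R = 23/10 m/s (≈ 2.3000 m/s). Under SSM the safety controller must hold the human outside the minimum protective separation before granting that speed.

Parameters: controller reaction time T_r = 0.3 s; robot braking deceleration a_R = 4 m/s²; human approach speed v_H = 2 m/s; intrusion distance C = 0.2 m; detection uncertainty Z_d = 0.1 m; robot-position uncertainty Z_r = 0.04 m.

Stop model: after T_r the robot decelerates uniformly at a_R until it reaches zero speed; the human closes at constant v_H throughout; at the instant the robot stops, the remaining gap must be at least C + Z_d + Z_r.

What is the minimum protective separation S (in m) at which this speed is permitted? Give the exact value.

stop time T_s = (23/10)/4 = 0.5750 s
reaction-phase robot travel = 2.3000·0.3000 = 0.6900 m
robot under decel: 2.3000²/(2·4.0000) = 0.6613 m
person approaches 2.0000·(0.3000+0.5750) = 1.7500 m
margins: 0.2000+0.1000+0.0400 = 0.3400 m
S_min ≈ 0.6900+0.6613+1.7500+0.3400  ⇒  S_min = 2753/800 m

S_min = 2753/800 m = 3.4413 m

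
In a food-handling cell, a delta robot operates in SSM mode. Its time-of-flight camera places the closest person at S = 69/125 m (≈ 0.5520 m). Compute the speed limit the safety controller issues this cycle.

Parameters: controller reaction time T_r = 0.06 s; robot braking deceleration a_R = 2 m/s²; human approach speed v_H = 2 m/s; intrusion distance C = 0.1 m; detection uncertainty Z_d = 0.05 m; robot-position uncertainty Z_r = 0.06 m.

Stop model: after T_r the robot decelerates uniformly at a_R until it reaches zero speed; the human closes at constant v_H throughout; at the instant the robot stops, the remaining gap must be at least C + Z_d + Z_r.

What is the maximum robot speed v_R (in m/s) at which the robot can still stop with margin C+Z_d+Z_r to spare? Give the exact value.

at the boundary: (1/4)·v² + (53/50)·v + (-111/500) = 0
  disc = (53/50)² − 4·(1/4)·(-111/500) = 841/625 ; √disc = 29/25
  v_R = (−(53/50) + 29/25) / (2·(1/4)) = 1/5 m/s
check:
T_s = v_R/a_R = (1/5)/2 = 0.1000 s
robot in T_r: 0.2000·0.0600 = 0.0120 m
robot under decel: 0.2000²/(2·2.0000) = 0.0100 m
human closes 2.0000·0.1600 = 0.3200 m
margins: 0.1000+0.0500+0.0600 = 0.2100 m
sum ≈ 0.0120+0.0100+0.3200+0.2100 ≈ 0.5520 m = S ✓

v_R_max = 1/5 m/s = 0.2000 m/s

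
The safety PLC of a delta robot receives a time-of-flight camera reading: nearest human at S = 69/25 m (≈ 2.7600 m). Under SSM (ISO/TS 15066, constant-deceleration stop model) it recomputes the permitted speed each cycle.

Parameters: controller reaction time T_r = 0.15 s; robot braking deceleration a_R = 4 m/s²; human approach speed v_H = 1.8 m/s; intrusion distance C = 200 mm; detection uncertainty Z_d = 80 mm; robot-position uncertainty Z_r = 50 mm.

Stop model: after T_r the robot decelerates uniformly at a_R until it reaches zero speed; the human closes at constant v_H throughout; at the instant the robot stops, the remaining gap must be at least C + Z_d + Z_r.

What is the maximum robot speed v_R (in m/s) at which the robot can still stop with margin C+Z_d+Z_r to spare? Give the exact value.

v_R_max = 12/5 m/s = 2.4000 m/s

at the boundary: (1/8)·v² + (3/5)·v + (-54/25) = 0
  disc = (3/5)² − 4·(1/8)·(-54/25) = 36/25 ; √disc = 6/5
  v_R = (−(3/5) + 6/5) / (2·(1/8)) = 12/5 m/s
check:
T_s = v_R/a_R = (12/5)/4 = 0.6000 s
reaction-phase robot travel = 2.4000·0.1500 = 0.3600 m
braking distance = 2.4000²/(2·4.0000) = 0.7200 m
human over T_r+T_s: 1.8000·(0.1500+0.6000) = 1.3500 m
margins: 0.2000+0.0800+0.0500 = 0.3300 m
sum ≈ 0.3600+0.7200+1.3500+0.3300 ≈ 2.7600 m = S ✓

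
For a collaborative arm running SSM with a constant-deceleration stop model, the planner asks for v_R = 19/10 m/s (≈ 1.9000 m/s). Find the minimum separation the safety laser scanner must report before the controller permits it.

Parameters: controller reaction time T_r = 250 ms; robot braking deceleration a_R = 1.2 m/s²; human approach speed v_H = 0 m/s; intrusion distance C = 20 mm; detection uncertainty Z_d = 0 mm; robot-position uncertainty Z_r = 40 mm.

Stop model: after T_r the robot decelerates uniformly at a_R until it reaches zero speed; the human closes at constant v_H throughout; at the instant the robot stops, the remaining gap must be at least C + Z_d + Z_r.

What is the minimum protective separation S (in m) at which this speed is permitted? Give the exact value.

stop time T_s = (19/10)/(6/5) = 1.5833 s
robot in T_r: 1.9000·0.2500 = 0.4750 m
robot covers 1.9000·1.5833 − ½·1.2000·1.5833² = 1.5042 m while stopping
human over T_r+T_s: 0.0000·(0.2500+1.5833) = 0.0000 m
margins: 0.0200+0.0000+0.0400 = 0.0600 m
S_min ≈ 0.4750+1.5042+0.0000+0.0600  ⇒  S_min = 2447/1200 m

S_min = 2447/1200 m = 2.0392 m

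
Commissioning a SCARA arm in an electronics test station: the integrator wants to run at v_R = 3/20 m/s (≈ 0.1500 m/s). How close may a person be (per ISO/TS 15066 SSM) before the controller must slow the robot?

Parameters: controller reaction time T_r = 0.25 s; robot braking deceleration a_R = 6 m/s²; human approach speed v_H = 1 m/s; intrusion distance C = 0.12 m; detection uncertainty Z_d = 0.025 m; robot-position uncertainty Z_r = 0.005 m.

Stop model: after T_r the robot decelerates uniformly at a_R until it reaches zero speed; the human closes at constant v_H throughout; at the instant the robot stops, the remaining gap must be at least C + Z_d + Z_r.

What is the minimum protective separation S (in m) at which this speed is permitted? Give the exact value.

T_s = v_R/a_R = (3/20)/6 = 0.0250 s
robot covers v_R·T_r = 0.1500·0.2500 = 0.0375 m before braking
robot under decel: 0.1500²/(2·6.0000) = 0.0019 m
person approaches 1.0000·(0.2500+0.0250) = 0.2750 m
residual clearance needed = 0.1200+0.0250+0.0050 = 0.1500 m
S_min ≈ 0.0375+0.0019+0.2750+0.1500  ⇒  S_min = 743/1600 m

S_min = 743/1600 m = 0.4644 m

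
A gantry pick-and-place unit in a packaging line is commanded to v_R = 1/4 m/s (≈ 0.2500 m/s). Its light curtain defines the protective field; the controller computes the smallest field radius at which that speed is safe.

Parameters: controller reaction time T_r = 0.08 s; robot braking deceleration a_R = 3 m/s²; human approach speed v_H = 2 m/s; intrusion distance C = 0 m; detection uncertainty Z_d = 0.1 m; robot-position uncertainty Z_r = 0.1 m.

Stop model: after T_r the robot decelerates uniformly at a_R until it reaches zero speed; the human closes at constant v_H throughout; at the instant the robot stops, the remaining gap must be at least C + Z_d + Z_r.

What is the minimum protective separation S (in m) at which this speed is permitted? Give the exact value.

S_min = 1337/2400 m = 0.5571 m

T_s = v_R/a_R = (1/4)/3 = 0.0833 s
robot in T_r: 0.2500·0.0800 = 0.0200 m
braking distance = 0.2500²/(2·3.0000) = 0.0104 m
human over T_r+T_s: 2.0000·(0.0800+0.0833) = 0.3267 m
margins: 0.0000+0.1000+0.1000 = 0.2000 m
S_min ≈ 0.0200+0.0104+0.3267+0.2000  ⇒  S_min = 1337/2400 m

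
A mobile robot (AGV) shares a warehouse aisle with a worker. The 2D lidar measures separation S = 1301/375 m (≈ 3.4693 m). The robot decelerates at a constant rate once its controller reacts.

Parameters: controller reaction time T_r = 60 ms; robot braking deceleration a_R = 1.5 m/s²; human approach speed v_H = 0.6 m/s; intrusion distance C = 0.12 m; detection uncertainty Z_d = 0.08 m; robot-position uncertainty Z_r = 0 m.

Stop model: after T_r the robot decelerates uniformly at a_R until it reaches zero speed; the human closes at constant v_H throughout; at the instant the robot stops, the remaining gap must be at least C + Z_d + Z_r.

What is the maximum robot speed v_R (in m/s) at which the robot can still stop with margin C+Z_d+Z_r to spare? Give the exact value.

collect terms ⇒ (1/3)·v_R² + (23/50)·v_R + (-97/30) = 0
  disc = (23/50)² − 4·(1/3)·(-97/30) = 101761/22500 ; √disc = 319/150
  v_R = (−(23/50) + 319/150) / (2·(1/3)) = 5/2 m/s
check:
stop time T_s = (5/2)/(3/2) = 1.6667 s
robot covers v_R·T_r = 2.5000·0.0600 = 0.1500 m before braking
braking distance = 2.5000²/(2·1.5000) = 2.0833 m
person approaches 0.6000·(0.0600+1.6667) = 1.0360 m
residual clearance needed = 0.1200+0.0800+0.0000 = 0.2000 m
sum ≈ 0.1500+2.0833+1.0360+0.2000 ≈ 3.4693 m = S ✓

v_R_max = 5/2 m/s = 2.5000 m/s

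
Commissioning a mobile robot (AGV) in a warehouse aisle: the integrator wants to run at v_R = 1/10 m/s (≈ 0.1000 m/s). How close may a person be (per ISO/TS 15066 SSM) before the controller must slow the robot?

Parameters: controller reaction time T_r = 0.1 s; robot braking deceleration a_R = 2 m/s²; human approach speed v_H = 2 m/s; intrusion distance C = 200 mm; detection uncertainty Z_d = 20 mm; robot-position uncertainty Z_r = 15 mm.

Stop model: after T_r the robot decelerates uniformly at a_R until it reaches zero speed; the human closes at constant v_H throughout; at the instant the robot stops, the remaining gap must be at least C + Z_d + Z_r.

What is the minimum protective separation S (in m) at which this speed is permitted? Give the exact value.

braking lasts T_s = (1/10)/2 = 0.0500 s
robot covers v_R·T_r = 0.1000·0.1000 = 0.0100 m before braking
braking distance = 0.1000²/(2·2.0000) = 0.0025 m
person approaches 2.0000·(0.1000+0.0500) = 0.3000 m
C+Z_d+Z_r = 0.2000+0.0200+0.0150 = 0.2350 m
S_min ≈ 0.0100+0.0025+0.3000+0.2350  ⇒  S_min = 219/400 m

S_min = 219/400 m = 0.5475 m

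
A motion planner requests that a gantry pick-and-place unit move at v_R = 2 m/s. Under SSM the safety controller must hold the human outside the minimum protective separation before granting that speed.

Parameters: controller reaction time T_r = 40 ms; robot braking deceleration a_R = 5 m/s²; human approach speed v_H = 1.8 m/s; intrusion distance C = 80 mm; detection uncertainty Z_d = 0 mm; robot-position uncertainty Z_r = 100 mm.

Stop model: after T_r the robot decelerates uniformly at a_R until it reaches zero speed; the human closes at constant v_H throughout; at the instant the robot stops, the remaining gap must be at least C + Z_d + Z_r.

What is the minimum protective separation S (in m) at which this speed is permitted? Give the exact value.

S_min = 363/250 m = 1.4520 m

T_s = v_R/a_R = 2/5 = 0.4000 s
robot in T_r: 2.0000·0.0400 = 0.0800 m
braking distance = 2.0000²/(2·5.0000) = 0.4000 m
human over T_r+T_s: 1.8000·(0.0400+0.4000) = 0.7920 m
margins: 0.0800+0.0000+0.1000 = 0.1800 m
S_min ≈ 0.0800+0.4000+0.7920+0.1800  ⇒  S_min = 363/250 m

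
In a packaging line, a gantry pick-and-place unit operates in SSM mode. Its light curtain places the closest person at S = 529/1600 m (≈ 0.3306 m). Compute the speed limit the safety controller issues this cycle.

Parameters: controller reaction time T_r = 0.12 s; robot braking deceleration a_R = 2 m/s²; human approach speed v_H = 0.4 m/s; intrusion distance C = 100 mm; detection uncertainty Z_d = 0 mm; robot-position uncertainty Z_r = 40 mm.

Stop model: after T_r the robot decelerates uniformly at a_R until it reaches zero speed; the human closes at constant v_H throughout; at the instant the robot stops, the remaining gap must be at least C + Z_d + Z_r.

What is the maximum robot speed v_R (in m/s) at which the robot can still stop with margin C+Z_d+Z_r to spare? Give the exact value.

v_R_max = 7/20 m/s = 0.3500 m/s

quadratic (1/4)·v² + (8/25)·v + (-1141/8000) = 0
  disc = (8/25)² − 4·(1/4)·(-1141/8000) = 9801/40000 ; √disc = 99/200
  v_R = (−(8/25) + 99/200) / (2·(1/4)) = 7/20 m/s
check:
braking lasts T_s = (7/20)/2 = 0.1750 s
robot in T_r: 0.3500·0.1200 = 0.0420 m
robot covers 0.3500·0.1750 − ½·2.0000·0.1750² = 0.0306 m while stopping
human closes 0.4000·0.2950 = 0.1180 m
residual clearance needed = 0.1000+0.0000+0.0400 = 0.1400 m
sum ≈ 0.0420+0.0306+0.1180+0.1400 ≈ 0.3306 m = S ✓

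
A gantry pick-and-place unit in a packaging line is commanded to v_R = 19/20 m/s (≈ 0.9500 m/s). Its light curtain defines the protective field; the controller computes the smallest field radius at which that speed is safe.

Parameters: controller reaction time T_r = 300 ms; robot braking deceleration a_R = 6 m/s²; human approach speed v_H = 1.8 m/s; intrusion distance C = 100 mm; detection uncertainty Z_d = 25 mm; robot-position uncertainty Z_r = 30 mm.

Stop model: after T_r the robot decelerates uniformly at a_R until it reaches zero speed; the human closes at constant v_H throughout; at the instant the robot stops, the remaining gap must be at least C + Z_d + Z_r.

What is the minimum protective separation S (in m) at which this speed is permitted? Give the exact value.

stop time T_s = (19/20)/6 = 0.1583 s
reaction-phase robot travel = 0.9500·0.3000 = 0.2850 m
robot under decel: 0.9500²/(2·6.0000) = 0.0752 m
human closes 1.8000·0.4583 = 0.8250 m
margins: 0.1000+0.0250+0.0300 = 0.1550 m
S_min ≈ 0.2850+0.0752+0.8250+0.1550  ⇒  S_min = 6433/4800 m

S_min = 6433/4800 m = 1.3402 m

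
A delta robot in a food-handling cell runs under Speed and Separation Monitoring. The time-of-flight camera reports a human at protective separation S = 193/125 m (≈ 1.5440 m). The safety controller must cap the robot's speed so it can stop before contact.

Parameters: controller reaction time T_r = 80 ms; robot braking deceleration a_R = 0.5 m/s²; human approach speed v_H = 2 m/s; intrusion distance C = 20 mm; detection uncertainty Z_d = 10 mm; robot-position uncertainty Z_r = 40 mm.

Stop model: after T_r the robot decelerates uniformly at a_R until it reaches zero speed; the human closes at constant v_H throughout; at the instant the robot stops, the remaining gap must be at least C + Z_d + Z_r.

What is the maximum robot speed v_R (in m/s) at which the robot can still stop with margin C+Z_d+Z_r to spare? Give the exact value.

quadratic (1)·v² + (102/25)·v + (-657/500) = 0
  disc = (102/25)² − 4·(1)·(-657/500) = 13689/625 ; √disc = 117/25
  v_R = (−(102/25) + 117/25) / (2·(1)) = 3/10 m/s
check:
stop time T_s = (3/10)/(1/2) = 0.6000 s
robot covers v_R·T_r = 0.3000·0.0800 = 0.0240 m before braking
robot covers 0.3000·0.6000 − ½·0.5000·0.6000² = 0.0900 m while stopping
person approaches 2.0000·(0.0800+0.6000) = 1.3600 m
residual clearance needed = 0.0200+0.0100+0.0400 = 0.0700 m
sum ≈ 0.0240+0.0900+1.3600+0.0700 ≈ 1.5440 m = S ✓

v_R_max = 3/10 m/s = 0.3000 m/s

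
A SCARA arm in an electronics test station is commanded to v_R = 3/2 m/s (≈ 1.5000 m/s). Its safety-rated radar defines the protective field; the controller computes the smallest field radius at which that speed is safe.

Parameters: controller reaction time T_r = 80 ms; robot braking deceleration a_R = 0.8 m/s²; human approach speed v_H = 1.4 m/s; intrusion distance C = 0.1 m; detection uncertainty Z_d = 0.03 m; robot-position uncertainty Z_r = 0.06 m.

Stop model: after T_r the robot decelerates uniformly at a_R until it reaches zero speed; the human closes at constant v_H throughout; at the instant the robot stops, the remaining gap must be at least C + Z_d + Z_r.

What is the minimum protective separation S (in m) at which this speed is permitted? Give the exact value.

S_min = 17813/4000 m = 4.4532 m

stop time T_s = (3/2)/(4/5) = 1.8750 s
robot in T_r: 1.5000·0.0800 = 0.1200 m
robot covers 1.5000·1.8750 − ½·0.8000·1.8750² = 1.4062 m while stopping
human over T_r+T_s: 1.4000·(0.0800+1.8750) = 2.7370 m
residual clearance needed = 0.1000+0.0300+0.0600 = 0.1900 m
S_min ≈ 0.1200+1.4062+2.7370+0.1900  ⇒  S_min = 17813/4000 m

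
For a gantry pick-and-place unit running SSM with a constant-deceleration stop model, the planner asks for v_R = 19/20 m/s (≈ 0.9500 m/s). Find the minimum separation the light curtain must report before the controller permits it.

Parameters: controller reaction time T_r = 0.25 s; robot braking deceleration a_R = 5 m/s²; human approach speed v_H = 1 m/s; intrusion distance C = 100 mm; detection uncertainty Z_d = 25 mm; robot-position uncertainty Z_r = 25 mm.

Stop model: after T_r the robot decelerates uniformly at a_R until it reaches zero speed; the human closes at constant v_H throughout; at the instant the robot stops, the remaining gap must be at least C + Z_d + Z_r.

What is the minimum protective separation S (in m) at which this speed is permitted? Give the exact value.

S_min = 3671/4000 m = 0.9177 m

T_s = v_R/a_R = (19/20)/5 = 0.1900 s
robot covers v_R·T_r = 0.9500·0.2500 = 0.2375 m before braking
braking distance = 0.9500²/(2·5.0000) = 0.0902 m
human over T_r+T_s: 1.0000·(0.2500+0.1900) = 0.4400 m
residual clearance needed = 0.1000+0.0250+0.0250 = 0.1500 m
S_min ≈ 0.2375+0.0902+0.4400+0.1500  ⇒  S_min = 3671/4000 m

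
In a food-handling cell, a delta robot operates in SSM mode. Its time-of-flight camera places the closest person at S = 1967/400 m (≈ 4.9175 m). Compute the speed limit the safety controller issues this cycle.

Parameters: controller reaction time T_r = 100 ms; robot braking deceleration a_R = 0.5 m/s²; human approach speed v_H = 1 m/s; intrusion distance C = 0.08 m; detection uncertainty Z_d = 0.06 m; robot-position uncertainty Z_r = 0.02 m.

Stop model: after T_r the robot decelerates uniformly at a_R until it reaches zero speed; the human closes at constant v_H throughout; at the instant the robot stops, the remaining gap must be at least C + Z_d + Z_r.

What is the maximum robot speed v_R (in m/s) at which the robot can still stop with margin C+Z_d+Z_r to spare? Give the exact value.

v_R_max = 27/20 m/s = 1.3500 m/s

quadratic (1)·v² + (21/10)·v + (-1863/400) = 0
  disc = (21/10)² − 4·(1)·(-1863/400) = 576/25 ; √disc = 24/5
  v_R = (−(21/10) + 24/5) / (2·(1)) = 27/20 m/s
check:
T_s = v_R/a_R = (27/20)/(1/2) = 2.7000 s
robot in T_r: 1.3500·0.1000 = 0.1350 m
braking distance = 1.3500²/(2·0.5000) = 1.8225 m
human closes 1.0000·2.8000 = 2.8000 m
C+Z_d+Z_r = 0.0800+0.0600+0.0200 = 0.1600 m
sum ≈ 0.1350+1.8225+2.8000+0.1600 ≈ 4.9175 m = S ✓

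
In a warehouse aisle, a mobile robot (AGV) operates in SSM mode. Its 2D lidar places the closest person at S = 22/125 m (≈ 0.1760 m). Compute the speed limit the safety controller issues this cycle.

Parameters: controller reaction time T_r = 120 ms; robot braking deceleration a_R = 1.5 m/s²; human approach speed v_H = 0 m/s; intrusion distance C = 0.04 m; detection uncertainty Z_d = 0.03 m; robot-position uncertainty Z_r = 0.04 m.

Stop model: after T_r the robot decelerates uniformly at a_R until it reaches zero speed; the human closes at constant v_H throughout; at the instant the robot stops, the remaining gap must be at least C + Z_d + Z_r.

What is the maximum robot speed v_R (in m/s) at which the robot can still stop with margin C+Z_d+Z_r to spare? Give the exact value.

v_R_max = 3/10 m/s = 0.3000 m/s

quadratic (1/3)·v² + (3/25)·v + (-33/500) = 0
  disc = (3/25)² − 4·(1/3)·(-33/500) = 64/625 ; √disc = 8/25
  v_R = (−(3/25) + 8/25) / (2·(1/3)) = 3/10 m/s
check:
braking lasts T_s = (3/10)/(3/2) = 0.2000 s
robot in T_r: 0.3000·0.1200 = 0.0360 m
robot under decel: 0.3000²/(2·1.5000) = 0.0300 m
human over T_r+T_s: 0.0000·(0.1200+0.2000) = 0.0000 m
C+Z_d+Z_r = 0.0400+0.0300+0.0400 = 0.1100 m
sum ≈ 0.0360+0.0300+0.0000+0.1100 ≈ 0.1760 m = S ✓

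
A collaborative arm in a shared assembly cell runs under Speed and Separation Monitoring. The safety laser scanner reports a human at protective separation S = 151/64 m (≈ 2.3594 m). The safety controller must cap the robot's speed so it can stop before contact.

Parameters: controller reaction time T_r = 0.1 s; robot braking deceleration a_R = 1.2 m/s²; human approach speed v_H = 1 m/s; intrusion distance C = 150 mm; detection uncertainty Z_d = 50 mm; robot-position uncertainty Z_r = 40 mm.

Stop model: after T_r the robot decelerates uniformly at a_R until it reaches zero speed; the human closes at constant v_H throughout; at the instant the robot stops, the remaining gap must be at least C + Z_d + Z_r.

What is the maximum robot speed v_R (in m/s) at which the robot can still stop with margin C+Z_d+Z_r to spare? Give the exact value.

collect terms ⇒ (5/12)·v_R² + (14/15)·v_R + (-3231/1600) = 0
  disc = (14/15)² − 4·(5/12)·(-3231/1600) = 61009/14400 ; √disc = 247/120
  v_R = (−(14/15) + 247/120) / (2·(5/12)) = 27/20 m/s
check:
stop time T_s = (27/20)/(6/5) = 1.1250 s
robot covers v_R·T_r = 1.3500·0.1000 = 0.1350 m before braking
braking distance = 1.3500²/(2·1.2000) = 0.7594 m
human closes 1.0000·1.2250 = 1.2250 m
margins: 0.1500+0.0500+0.0400 = 0.2400 m
sum ≈ 0.1350+0.7594+1.2250+0.2400 ≈ 2.3594 m = S ✓

v_R_max = 27/20 m/s = 1.3500 m/s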